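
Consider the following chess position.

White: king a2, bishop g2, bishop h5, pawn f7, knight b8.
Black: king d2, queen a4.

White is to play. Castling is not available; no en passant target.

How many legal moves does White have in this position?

White to move; king on a2.
In check: yes, from the black queen on a4.
Legal moves: Kb2, Kb1.
Count: 2.

2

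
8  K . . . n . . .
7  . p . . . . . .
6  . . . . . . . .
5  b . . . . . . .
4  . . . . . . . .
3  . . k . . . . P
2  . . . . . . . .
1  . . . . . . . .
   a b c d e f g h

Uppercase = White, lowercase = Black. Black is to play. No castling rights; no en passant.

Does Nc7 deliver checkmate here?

no

After Nc7: white king on a8; in check: yes, from the black knight on c7.
White has 3 legal replies: Kb8, Kxb7, Ka7.
In check but a legal move exists → not checkmate.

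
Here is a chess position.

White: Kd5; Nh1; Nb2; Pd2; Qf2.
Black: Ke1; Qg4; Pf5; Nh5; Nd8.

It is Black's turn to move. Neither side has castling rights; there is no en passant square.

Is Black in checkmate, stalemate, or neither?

Black to move; black king on e1.
In check: yes, from the white queen on f2.
King squares — d1: attacked by Nb2; f1: attacked by Qf2; d2: attacked by Qf2; e2: attacked by Qf2; f2: attacked by Nh1.
Legal moves for Black: none.
In check with no legal moves → checkmate.

checkmate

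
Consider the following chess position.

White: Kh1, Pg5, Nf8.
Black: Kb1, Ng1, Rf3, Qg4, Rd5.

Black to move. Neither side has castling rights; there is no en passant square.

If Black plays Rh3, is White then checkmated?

yes

After Rh3: white king on h1; in check: yes, from the black rook on h3.
King squares — g1: attacked by Qg4; g2: attacked by Qg4; h2: attacked by Rh3.
White has no legal moves → checkmate.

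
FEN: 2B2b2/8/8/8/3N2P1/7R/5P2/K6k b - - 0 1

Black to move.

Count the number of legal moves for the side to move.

Black to move; king on h1.
In check: yes, from the white rook on h3.
Legal moves: Kg2, Kg1.
Count: 2.

2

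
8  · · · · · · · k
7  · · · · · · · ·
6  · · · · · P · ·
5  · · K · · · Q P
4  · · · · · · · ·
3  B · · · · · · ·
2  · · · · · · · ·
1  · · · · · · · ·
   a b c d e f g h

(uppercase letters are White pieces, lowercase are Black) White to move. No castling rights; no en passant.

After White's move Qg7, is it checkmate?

After Qg7: black king on h8; in check: yes, from the white queen on g7.
King squares — g7: attacked by Pf6; h7: attacked by Qg7; g8: attacked by Qg7.
Black has no legal moves → checkmate.

yes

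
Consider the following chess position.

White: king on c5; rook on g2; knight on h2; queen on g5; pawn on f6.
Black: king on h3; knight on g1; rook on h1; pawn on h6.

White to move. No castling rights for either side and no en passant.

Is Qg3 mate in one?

yes

After Qg3: black king on h3; in check: yes, from the white queen on g3.
King squares — g2: attacked by Qg3; h2: attacked by Rg2; g3: attacked by Rg2; g4: attacked by Nh2; h4: attacked by Qg3.
Black has no legal moves → checkmate.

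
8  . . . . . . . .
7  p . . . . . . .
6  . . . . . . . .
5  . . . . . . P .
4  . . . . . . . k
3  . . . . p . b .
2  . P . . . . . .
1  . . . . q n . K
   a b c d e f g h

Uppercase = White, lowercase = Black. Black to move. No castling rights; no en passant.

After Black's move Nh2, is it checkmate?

After Nh2: white king on h1; in check: yes, from the black queen on e1.
White has 1 legal reply: Kg2.
In check but a legal move exists → not checkmate.

no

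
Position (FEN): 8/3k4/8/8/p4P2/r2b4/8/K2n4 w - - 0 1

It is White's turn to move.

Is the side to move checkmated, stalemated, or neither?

checkmate

White to move; white king on a1.
In check: yes, from the black rook on a3.
King squares — b1: attacked by Bd3; a2: attacked by Ra3; b2: attacked by Nd1.
Legal moves for White: none.
In check with no legal moves → checkmate.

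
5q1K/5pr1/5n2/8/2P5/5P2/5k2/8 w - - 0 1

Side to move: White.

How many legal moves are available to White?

0

White to move; king on h8.
In check: yes, from the black queen on f8.
Legal moves: none.
Count: 0.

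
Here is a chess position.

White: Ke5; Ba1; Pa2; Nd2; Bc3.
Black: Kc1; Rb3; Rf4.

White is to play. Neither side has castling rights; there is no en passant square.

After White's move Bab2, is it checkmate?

After Bab2: black king on c1; in check: yes, from the white bishop on b2.
Black has 3 legal replies: Kc2, Kd1, Rxb2.
In check but a legal move exists → not checkmate.

no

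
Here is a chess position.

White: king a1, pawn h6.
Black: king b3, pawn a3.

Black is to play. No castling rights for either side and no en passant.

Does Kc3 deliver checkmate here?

After Kc3: white king on a1; in check: no.
White is not in check, so this cannot be checkmate.

no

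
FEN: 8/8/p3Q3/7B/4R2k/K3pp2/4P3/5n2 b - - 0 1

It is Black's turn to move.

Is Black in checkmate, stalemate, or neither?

neither

Black to move; black king on h4.
In check: yes, from the white rook on e4.
King squares — g3: available; h3: attacked by Qe6; g4: attacked by Re4; g5: available; h5: available.
Legal moves for Black: Kxh5, Kg5, Kg3.
Black is in check but has 3 legal moves → neither.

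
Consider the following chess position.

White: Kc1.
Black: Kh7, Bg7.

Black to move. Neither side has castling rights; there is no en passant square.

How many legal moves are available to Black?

Black to move; king on h7.
In check: no.
Legal moves: Kh8, Kg8, Kh6, Kg6, Bh8, Bf8, Bh6+, Bf6, Be5, Bd4, Bc3, Bb2+, Ba1.
Count: 13.

13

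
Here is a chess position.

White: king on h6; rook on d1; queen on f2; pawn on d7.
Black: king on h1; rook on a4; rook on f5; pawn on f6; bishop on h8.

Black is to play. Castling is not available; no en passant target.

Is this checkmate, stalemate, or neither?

checkmate

Black to move; black king on h1.
In check: yes, from the white rook on d1.
King squares — g1: attacked by Rd1; g2: attacked by Qf2; h2: attacked by Qf2.
Legal moves for Black: none.
In check with no legal moves → checkmate.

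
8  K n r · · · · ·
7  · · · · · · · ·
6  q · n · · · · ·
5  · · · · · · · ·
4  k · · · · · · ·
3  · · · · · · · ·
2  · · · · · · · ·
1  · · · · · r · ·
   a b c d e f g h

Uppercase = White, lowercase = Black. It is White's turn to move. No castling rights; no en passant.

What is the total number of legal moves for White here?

White to move; king on a8.
In check: yes, from the black queen on a6.
Legal moves: none.
Count: 0.

0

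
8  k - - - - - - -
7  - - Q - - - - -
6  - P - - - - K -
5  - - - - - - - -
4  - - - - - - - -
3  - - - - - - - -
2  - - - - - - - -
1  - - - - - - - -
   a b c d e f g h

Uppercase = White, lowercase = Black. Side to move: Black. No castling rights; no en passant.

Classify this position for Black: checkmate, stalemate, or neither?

Black to move; black king on a8.
In check: no.
King squares — a7: attacked by Pb6; b7: attacked by Qc7; b8: attacked by Qc7.
Legal moves for Black: none.
Not in check and no legal moves → stalemate.

stalemate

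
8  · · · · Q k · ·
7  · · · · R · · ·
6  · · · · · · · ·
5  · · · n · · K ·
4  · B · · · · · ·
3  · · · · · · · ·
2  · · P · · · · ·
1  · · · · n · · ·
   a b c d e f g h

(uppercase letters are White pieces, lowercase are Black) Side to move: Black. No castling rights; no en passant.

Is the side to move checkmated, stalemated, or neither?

checkmate

Black to move; black king on f8.
In check: yes, from the white queen on e8.
King squares — e7: attacked by Bb4; f7: attacked by Re7; g7: attacked by Re7; e8: attacked by Re7; g8: attacked by Qe8.
Legal moves for Black: none.
In check with no legal moves → checkmate.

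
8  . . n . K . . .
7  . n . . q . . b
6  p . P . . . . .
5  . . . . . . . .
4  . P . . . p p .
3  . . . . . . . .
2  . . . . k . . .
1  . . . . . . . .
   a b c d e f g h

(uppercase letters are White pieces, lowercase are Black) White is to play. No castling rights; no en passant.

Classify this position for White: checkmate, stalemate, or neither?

White to move; white king on e8.
In check: yes, from the black queen on e7.
King squares — d7: attacked by Qe7; e7: attacked by Nc8; f7: attacked by Qe7; d8: attacked by Nb7; f8: attacked by Qe7.
Legal moves for White: none.
In check with no legal moves → checkmate.

checkmate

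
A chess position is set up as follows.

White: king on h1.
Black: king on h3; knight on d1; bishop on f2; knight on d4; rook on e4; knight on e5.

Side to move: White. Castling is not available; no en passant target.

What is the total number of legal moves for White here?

White to move; king on h1.
In check: no.
Legal moves: none.
Count: 0.

0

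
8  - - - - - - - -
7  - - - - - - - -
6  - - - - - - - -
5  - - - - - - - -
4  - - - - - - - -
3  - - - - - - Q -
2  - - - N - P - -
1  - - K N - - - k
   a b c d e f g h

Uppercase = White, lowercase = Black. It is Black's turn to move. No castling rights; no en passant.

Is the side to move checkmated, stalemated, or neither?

stalemate

Black to move; black king on h1.
In check: no.
King squares — g1: attacked by Qg3; g2: attacked by Qg3; h2: attacked by Qg3.
Legal moves for Black: none.
Not in check and no legal moves → stalemate.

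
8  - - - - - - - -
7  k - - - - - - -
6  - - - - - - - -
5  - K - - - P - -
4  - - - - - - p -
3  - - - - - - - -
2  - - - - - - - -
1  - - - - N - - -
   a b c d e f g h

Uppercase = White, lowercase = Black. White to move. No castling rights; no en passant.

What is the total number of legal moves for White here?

White to move; king on b5.
In check: no.
Legal moves: Kc6, Kc5, Ka5, Kc4, Kb4, Ka4, Nf3, Nd3, Ng2, Nc2, f6.
Count: 11.

11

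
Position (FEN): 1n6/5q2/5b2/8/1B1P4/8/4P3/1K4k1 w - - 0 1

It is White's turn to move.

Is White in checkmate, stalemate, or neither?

neither

White to move; white king on b1.
In check: no.
Legal moves for White: Bf8, Be7, Bd6, Bc5, Ba5, Bc3, Ba3, Bd2, Be1, Kc2, Kb2, Kc1, Ka1, d5, e3, e4.
White has 16 legal moves and is not in check → neither.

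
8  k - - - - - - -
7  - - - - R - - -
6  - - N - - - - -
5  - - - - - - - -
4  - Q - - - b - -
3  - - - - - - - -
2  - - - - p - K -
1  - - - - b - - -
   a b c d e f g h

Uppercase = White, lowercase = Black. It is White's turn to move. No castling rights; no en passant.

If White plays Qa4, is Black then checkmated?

no

After Qa4: black king on a8; in check: yes, from the white queen on a4.
Black has 1 legal reply: Ba5.
In check but a legal move exists → not checkmate.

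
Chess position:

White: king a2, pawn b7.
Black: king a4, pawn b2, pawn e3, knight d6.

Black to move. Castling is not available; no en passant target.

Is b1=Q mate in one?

no

After b1=Q: white king on a2; in check: yes, from the black queen on b1.
White has 1 legal reply: Kxb1.
In check but a legal move exists → not checkmate.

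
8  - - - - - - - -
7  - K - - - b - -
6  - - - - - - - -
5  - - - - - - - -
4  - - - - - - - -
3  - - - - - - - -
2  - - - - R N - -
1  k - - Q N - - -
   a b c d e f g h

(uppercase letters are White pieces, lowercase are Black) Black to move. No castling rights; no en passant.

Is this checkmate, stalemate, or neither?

Black to move; black king on a1.
In check: yes, from the white queen on d1.
King squares — b1: attacked by Qd1; a2: attacked by Re2; b2: attacked by Re2.
Legal moves for Black: none.
In check with no legal moves → checkmate.

checkmate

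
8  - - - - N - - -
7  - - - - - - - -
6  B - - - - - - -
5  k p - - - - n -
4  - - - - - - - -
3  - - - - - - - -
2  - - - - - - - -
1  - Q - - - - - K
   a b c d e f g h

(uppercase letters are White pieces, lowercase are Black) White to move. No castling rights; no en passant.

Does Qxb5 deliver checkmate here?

yes

After Qxb5: black king on a5; in check: yes, from the white queen on b5.
King squares — a4: attacked by Qb5; b4: attacked by Qb5; b5: attacked by Ba6; a6: attacked by Qb5; b6: attacked by Qb5.
Black has no legal moves → checkmate.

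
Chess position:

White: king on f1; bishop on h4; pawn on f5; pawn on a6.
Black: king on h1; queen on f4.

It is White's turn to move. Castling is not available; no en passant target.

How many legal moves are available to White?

3

White to move; king on f1.
In check: yes, from the black queen on f4.
Legal moves: Ke2, Ke1, Bf2.
Count: 3.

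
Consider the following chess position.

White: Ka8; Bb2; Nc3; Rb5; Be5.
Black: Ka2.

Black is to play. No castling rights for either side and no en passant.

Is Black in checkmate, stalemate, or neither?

checkmate

Black to move; black king on a2.
In check: yes, from the white knight on c3.
King squares — a1: attacked by Bb2; b1: attacked by Nc3; b2: attacked by Rb5; a3: attacked by Bb2; b3: attacked by Rb5.
Legal moves for Black: none.
In check with no legal moves → checkmate.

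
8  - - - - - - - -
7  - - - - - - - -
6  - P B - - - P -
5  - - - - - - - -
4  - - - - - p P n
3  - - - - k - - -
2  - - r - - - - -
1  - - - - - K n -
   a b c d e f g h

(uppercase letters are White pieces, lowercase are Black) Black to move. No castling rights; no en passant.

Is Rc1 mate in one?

yes

After Rc1: white king on f1; in check: yes, from the black rook on c1.
King squares — e1: attacked by Rc1; g1: attacked by Rc1; e2: attacked by Ng1; f2: attacked by Ke3; g2: attacked by Nh4.
White has no legal moves → checkmate.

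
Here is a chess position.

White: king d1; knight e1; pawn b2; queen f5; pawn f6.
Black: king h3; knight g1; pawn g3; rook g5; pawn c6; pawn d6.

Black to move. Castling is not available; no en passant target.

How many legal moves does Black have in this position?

4

Black to move; king on h3.
In check: yes, from the white queen on f5.
Legal moves: Kh4, Kh2, Rxf5, Rg4.
Count: 4.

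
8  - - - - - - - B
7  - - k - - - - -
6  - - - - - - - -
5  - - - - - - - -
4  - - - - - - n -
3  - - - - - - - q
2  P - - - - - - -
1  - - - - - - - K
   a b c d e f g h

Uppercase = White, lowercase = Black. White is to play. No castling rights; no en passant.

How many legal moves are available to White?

1

White to move; king on h1.
In check: yes, from the black queen on h3.
Legal moves: Kg1.
Count: 1.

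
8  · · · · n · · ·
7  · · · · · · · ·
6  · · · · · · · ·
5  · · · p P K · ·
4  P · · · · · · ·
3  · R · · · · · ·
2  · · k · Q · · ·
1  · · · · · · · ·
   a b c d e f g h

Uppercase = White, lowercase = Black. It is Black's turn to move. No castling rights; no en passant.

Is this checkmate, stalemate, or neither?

neither

Black to move; black king on c2.
In check: yes, from the white queen on e2.
Legal moves for Black: Kxb3, Kc1.
Black is in check but has 2 legal moves → neither.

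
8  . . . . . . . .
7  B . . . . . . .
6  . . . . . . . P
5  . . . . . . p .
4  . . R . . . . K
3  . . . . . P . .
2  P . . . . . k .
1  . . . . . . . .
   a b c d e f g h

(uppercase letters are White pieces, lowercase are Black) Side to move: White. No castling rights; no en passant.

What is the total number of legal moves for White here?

White to move; king on h4.
In check: yes, from the black pawn on g5.
Legal moves: Kh5, Kxg5, Kg4.
Count: 3.

3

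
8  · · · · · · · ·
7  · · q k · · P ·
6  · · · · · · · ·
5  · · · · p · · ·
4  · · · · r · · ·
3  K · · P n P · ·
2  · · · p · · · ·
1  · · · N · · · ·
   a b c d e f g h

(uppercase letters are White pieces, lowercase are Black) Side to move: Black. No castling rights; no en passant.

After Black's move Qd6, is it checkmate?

no

After Qd6: white king on a3; in check: yes, from the black queen on d6.
White has 3 legal replies: Kb3, Kb2, Ka2.
In check but a legal move exists → not checkmate.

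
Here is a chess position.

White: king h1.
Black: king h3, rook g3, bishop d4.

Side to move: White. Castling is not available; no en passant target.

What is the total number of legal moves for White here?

0

White to move; king on h1.
In check: no.
Legal moves: none.
Count: 0.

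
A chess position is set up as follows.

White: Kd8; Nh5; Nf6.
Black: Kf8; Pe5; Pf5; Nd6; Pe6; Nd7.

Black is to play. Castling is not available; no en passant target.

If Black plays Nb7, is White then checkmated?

no

After Nb7: white king on d8; in check: yes, from the black knight on b7.
White has 3 legal replies: Kc8, Kxd7, Kc7.
In check but a legal move exists → not checkmate.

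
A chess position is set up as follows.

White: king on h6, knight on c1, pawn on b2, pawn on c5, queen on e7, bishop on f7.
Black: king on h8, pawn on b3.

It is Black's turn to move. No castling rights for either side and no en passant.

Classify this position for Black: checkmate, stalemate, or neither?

Black to move; black king on h8.
In check: no.
King squares — g7: attacked by Kh6; h7: attacked by Kh6; g8: attacked by Bf7.
Legal moves for Black: none.
Not in check and no legal moves → stalemate.

stalemate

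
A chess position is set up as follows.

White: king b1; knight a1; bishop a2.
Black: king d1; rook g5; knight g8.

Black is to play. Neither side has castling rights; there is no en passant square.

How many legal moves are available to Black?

19

Black to move; king on d1.
In check: no.
Legal moves: Ne7, Nh6, Nf6, Rg7, Rg6, Rh5, Rf5, Re5, Rd5, Rc5, Rb5+, Ra5, Rg4, Rg3, Rg2, Rg1, Ke2, Kd2, Ke1.
Count: 19.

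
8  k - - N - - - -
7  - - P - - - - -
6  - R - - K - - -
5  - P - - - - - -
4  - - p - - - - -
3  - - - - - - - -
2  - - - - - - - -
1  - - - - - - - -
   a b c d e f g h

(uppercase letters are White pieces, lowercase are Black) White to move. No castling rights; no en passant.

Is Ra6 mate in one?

yes

After Ra6: black king on a8; in check: yes, from the white rook on a6.
King squares — a7: attacked by Ra6; b7: attacked by Nd8; b8: attacked by Pc7.
Black has no legal moves → checkmate.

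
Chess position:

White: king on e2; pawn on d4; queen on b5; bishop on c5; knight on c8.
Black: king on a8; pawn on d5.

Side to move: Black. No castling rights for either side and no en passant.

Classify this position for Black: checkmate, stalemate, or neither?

Black to move; black king on a8.
In check: no.
King squares — a7: attacked by Bc5; b7: attacked by Qb5; b8: attacked by Qb5.
Legal moves for Black: none.
Not in check and no legal moves → stalemate.

stalemate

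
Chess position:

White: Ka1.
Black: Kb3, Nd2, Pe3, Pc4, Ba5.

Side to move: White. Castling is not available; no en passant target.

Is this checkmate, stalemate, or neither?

stalemate

White to move; white king on a1.
In check: no.
King squares — b1: attacked by Nd2; a2: attacked by Kb3; b2: attacked by Kb3.
Legal moves for White: none.
Not in check and no legal moves → stalemate.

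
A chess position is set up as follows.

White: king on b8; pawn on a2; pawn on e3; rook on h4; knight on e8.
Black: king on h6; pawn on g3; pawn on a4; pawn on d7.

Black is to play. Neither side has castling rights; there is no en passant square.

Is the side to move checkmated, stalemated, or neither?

neither

Black to move; black king on h6.
In check: yes, from the white rook on h4.
Legal moves for Black: Kg6, Kg5.
Black is in check but has 2 legal moves → neither.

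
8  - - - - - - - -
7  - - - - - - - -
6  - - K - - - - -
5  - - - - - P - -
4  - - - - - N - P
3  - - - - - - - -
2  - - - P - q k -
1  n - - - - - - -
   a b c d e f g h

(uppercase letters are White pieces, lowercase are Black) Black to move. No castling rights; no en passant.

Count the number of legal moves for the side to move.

Black to move; king on g2.
In check: yes, from the white knight on f4.
Legal moves: Kg3, Kf3, Kh2, Kh1, Kg1, Kf1, Qxf4.
Count: 7.

7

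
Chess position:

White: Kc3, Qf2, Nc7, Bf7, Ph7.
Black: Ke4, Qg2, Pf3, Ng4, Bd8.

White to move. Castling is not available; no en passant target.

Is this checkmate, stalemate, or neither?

White to move; white king on c3.
In check: no.
Legal moves for White include: Bg8, Be8, Bg6+, Be6, Bh5, Bd5+, Bc4, Bb3, Ba2, Ne8, Na8, Ne6, Na6, Nd5, Nb5, Kc4, Kb4, Kb3, ... (list truncated; more exist).
White has legal moves and is not in check → neither.

neither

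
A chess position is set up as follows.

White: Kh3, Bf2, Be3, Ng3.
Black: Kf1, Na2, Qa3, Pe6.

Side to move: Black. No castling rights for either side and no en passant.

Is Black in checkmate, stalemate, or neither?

Black to move; black king on f1.
In check: yes, from the white knight on g3.
King squares — e1: attacked by Bf2; g1: attacked by Bf2; e2: attacked by Ng3; f2: attacked by Be3; g2: attacked by Kh3.
Legal moves for Black: none.
In check with no legal moves → checkmate.

checkmate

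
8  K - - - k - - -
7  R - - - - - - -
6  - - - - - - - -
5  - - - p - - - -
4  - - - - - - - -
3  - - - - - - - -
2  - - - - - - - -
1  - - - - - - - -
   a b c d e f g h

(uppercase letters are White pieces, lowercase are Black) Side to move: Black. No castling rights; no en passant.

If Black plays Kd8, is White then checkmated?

no

After Kd8: white king on a8; in check: no.
White is not in check, so this cannot be checkmate.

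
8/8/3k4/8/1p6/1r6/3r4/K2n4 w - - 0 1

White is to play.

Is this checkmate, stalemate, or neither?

White to move; white king on a1.
In check: no.
King squares — b1: attacked by Rb3; a2: attacked by Rd2; b2: attacked by Nd1.
Legal moves for White: none.
Not in check and no legal moves → stalemate.

stalemate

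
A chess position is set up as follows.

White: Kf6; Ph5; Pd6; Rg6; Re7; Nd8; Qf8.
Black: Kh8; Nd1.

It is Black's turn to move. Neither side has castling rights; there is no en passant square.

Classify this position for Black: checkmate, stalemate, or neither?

checkmate

Black to move; black king on h8.
In check: yes, from the white queen on f8.
King squares — g7: attacked by Kf6; h7: attacked by Re7; g8: attacked by Rg6.
Legal moves for Black: none.
In check with no legal moves → checkmate.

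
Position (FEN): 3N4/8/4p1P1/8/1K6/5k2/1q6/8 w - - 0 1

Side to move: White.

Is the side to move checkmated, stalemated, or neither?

White to move; white king on b4.
In check: yes, from the black queen on b2.
Legal moves for White: Kc5, Ka5, Kc4, Ka4.
White is in check but has 4 legal moves → neither.

neither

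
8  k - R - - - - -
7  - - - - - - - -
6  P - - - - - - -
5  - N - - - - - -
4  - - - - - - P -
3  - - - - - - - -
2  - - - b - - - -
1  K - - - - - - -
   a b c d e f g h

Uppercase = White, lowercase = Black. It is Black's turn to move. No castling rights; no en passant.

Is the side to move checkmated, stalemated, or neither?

Black to move; black king on a8.
In check: yes, from the white rook on c8.
King squares — a7: attacked by Nb5; b7: attacked by Pa6; b8: attacked by Rc8.
Legal moves for Black: none.
In check with no legal moves → checkmate.

checkmate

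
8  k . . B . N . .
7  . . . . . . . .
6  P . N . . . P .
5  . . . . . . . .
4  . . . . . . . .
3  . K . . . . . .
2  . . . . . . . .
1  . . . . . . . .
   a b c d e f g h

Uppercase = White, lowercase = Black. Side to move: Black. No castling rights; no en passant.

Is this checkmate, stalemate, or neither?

stalemate

Black to move; black king on a8.
In check: no.
King squares — a7: attacked by Nc6; b7: attacked by Pa6; b8: attacked by Nc6.
Legal moves for Black: none.
Not in check and no legal moves → stalemate.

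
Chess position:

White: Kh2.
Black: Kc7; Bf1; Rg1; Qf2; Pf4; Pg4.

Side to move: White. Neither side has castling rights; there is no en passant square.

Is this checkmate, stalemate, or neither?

White to move; white king on h2.
In check: yes, from the black queen on f2.
King squares — g1: attacked by Qf2; h1: attacked by Rg1; g2: attacked by Bf1; g3: attacked by Rg1; h3: attacked by Bf1.
Legal moves for White: none.
In check with no legal moves → checkmate.

checkmate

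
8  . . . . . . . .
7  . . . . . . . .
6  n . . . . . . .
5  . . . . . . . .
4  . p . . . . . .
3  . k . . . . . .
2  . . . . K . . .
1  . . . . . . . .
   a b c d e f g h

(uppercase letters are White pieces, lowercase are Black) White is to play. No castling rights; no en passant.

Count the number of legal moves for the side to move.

White to move; king on e2.
In check: no.
Legal moves: Kf3, Ke3, Kd3, Kf2, Kd2, Kf1, Ke1, Kd1.
Count: 8.

8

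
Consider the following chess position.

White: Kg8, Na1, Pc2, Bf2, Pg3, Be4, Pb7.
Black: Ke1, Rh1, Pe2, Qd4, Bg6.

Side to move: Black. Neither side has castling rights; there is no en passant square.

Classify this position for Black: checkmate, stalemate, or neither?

neither

Black to move; black king on e1.
In check: yes, from the white bishop on f2.
King squares — d1: available; f1: available; d2: available; e2: own pawn; f2: available.
Legal moves for Black: Kxf2, Kd2, Kf1, Kd1, Qxf2.
Black is in check but has 5 legal moves → neither.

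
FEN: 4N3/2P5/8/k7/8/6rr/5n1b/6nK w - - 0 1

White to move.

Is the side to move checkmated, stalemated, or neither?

White to move; white king on h1.
In check: yes, from the black knight on f2.
King squares — g1: attacked by Bh2; g2: attacked by Rg3; h2: attacked by Rh3.
Legal moves for White: none.
In check with no legal moves → checkmate.

checkmate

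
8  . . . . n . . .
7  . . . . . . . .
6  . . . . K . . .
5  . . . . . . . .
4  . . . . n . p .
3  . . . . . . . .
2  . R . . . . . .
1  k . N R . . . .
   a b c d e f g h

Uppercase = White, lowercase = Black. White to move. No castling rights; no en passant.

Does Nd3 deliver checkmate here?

After Nd3: black king on a1; in check: yes, from the white rook on d1.
King squares — b1: attacked by Rd1; a2: attacked by Rb2; b2: attacked by Nd3.
Black has no legal moves → checkmate.

yes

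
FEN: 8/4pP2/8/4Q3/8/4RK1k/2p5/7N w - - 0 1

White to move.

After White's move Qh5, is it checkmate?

After Qh5: black king on h3; in check: yes, from the white queen on h5.
King squares — g2: attacked by Kf3; h2: attacked by Qh5; g3: attacked by Nh1; g4: attacked by Kf3; h4: attacked by Qh5.
Black has no legal moves → checkmate.

yes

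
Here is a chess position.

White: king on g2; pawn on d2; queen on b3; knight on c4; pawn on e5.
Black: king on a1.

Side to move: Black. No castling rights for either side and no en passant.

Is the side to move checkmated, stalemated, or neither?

stalemate

Black to move; black king on a1.
In check: no.
King squares — b1: attacked by Qb3; a2: attacked by Qb3; b2: attacked by Qb3.
Legal moves for Black: none.
Not in check and no legal moves → stalemate.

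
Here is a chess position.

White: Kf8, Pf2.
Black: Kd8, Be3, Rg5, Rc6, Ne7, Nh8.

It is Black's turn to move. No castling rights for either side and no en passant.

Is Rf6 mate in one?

After Rf6: white king on f8; in check: yes, from the black rook on f6.
King squares — e7: attacked by Kd8; f7: attacked by Rf6; g7: attacked by Rg5; e8: attacked by Kd8; g8: attacked by Rg5.
White has no legal moves → checkmate.

yes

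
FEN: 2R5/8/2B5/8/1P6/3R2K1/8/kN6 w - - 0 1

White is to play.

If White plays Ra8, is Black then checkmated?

no

After Ra8: black king on a1; in check: yes, from the white rook on a8.
Black has 2 legal replies: Kb2, Kxb1.
In check but a legal move exists → not checkmate.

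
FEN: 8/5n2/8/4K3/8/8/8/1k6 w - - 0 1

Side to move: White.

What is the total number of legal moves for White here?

7

White to move; king on e5.
In check: yes, from the black knight on f7.
Legal moves: Kf6, Ke6, Kf5, Kd5, Kf4, Ke4, Kd4.
Count: 7.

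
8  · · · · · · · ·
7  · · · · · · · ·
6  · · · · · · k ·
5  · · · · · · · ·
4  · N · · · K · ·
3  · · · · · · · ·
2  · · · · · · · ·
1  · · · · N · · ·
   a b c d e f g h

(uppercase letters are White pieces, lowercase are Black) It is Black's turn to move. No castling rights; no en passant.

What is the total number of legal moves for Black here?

Black to move; king on g6.
In check: no.
Legal moves: Kh7, Kg7, Kf7, Kh6, Kf6, Kh5.
Count: 6.

6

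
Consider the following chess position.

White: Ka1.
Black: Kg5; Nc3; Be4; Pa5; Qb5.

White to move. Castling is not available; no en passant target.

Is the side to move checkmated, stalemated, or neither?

stalemate

White to move; white king on a1.
In check: no.
King squares — b1: attacked by Nc3; a2: attacked by Nc3; b2: attacked by Qb5.
Legal moves for White: none.
Not in check and no legal moves → stalemate.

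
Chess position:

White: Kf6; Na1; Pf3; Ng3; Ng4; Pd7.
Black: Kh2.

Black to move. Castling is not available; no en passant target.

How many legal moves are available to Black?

4

Black to move; king on h2.
In check: yes, from the white knight on g4.
Legal moves: Kh3, Kxg3, Kg2, Kg1.
Count: 4.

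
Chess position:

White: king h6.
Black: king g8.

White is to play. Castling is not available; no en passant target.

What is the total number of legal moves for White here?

White to move; king on h6.
In check: no.
Legal moves: Kg6, Kh5, Kg5.
Count: 3.

3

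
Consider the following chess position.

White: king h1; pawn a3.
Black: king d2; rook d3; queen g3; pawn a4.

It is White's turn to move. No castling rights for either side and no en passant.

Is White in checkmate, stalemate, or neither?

stalemate

White to move; white king on h1.
In check: no.
King squares — g1: attacked by Qg3; g2: attacked by Qg3; h2: attacked by Qg3.
Legal moves for White: none.
Not in check and no legal moves → stalemate.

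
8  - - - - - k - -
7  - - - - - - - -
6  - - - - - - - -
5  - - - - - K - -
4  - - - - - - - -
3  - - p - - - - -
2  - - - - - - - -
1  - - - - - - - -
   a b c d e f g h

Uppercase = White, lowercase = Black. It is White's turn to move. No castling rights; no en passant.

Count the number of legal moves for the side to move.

8

White to move; king on f5.
In check: no.
Legal moves: Kg6, Kf6, Ke6, Kg5, Ke5, Kg4, Kf4, Ke4.
Count: 8.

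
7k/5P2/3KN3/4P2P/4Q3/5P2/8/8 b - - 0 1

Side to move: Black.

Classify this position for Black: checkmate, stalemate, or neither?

stalemate

Black to move; black king on h8.
In check: no.
King squares — g7: attacked by Ne6; h7: attacked by Qe4; g8: attacked by Pf7.
Legal moves for Black: none.
Not in check and no legal moves → stalemate.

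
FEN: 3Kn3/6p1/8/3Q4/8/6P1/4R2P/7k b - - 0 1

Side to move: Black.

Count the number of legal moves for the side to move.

1

Black to move; king on h1.
In check: yes, from the white queen on d5.
Legal moves: Kg1.
Count: 1.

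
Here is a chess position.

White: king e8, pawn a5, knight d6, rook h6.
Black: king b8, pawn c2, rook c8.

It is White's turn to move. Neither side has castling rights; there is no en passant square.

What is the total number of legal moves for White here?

White to move; king on e8.
In check: yes, from the black rook on c8.
Legal moves: Kf7, Ke7, Kd7, Nxc8.
Count: 4.

4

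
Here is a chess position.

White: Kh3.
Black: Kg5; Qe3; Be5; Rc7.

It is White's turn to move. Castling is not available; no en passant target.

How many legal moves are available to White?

1

White to move; king on h3.
In check: yes, from the black queen on e3.
Legal moves: Kg2.
Count: 1.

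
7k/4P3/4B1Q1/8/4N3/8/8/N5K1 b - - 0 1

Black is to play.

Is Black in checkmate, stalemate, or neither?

Black to move; black king on h8.
In check: no.
King squares — g7: attacked by Qg6; h7: attacked by Qg6; g8: attacked by Be6.
Legal moves for Black: none.
Not in check and no legal moves → stalemate.

stalemate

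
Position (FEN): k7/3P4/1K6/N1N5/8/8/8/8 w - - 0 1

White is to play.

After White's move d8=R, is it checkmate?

yes

After d8=R: black king on a8; in check: yes, from the white rook on d8.
King squares — a7: attacked by Kb6; b7: attacked by Na5; b8: attacked by Rd8.
Black has no legal moves → checkmate.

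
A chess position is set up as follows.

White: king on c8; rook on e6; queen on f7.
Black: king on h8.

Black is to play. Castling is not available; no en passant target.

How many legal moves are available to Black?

0

Black to move; king on h8.
In check: no.
Legal moves: none.
Count: 0.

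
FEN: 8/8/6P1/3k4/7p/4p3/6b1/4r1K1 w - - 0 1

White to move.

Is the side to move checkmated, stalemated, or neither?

White to move; white king on g1.
In check: yes, from the black rook on e1.
Legal moves for White: Kh2, Kxg2.
White is in check but has 2 legal moves → neither.

neither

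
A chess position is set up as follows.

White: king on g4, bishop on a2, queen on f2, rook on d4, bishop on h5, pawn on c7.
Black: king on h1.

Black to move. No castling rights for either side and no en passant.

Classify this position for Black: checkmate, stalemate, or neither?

Black to move; black king on h1.
In check: no.
King squares — g1: attacked by Qf2; g2: attacked by Qf2; h2: attacked by Qf2.
Legal moves for Black: none.
Not in check and no legal moves → stalemate.

stalemate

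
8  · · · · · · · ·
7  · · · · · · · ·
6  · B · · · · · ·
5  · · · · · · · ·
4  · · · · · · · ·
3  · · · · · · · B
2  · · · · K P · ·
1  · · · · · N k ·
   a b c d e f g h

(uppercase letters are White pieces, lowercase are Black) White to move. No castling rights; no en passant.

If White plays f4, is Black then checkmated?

no

After f4: black king on g1; in check: yes, from the white bishop on b6.
Black has 1 legal reply: Kh1.
In check but a legal move exists → not checkmate.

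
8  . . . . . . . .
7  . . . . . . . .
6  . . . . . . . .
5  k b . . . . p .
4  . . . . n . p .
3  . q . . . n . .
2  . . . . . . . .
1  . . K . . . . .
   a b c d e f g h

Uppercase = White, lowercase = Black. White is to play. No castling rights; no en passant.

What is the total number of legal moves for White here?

White to move; king on c1.
In check: no.
Legal moves: none.
Count: 0.

0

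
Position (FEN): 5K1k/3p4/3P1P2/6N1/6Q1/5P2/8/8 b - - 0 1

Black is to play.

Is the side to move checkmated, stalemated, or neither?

Black to move; black king on h8.
In check: no.
King squares — g7: attacked by Pf6; h7: attacked by Ng5; g8: attacked by Kf8.
Legal moves for Black: none.
Not in check and no legal moves → stalemate.

stalemate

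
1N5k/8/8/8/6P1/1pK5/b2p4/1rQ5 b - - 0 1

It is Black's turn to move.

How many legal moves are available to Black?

15

Black to move; king on h8.
In check: no.
Legal moves: Kg8, Kh7, Kg7, Rb2, Rxc1+, Ra1, dxc1=Q+, dxc1=R+, dxc1=B, dxc1=N, b2, d1=Q, d1=R, d1=B, d1=N+.
Count: 15.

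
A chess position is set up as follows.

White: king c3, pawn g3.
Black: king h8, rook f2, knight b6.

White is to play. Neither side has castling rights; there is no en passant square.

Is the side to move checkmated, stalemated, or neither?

neither

White to move; white king on c3.
In check: no.
Legal moves for White: Kd4, Kb4, Kd3, Kb3, g4.
White has 5 legal moves and is not in check → neither.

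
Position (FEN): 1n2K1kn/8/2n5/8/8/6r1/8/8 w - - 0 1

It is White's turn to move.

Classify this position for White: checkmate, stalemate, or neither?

White to move; white king on e8.
In check: no.
King squares — d7: attacked by Nb8; e7: attacked by Nc6; f7: attacked by Kg8; d8: attacked by Nc6; f8: attacked by Kg8.
Legal moves for White: none.
Not in check and no legal moves → stalemate.

stalemate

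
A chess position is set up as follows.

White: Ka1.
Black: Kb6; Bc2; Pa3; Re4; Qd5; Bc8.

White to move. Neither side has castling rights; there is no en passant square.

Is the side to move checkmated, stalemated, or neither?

stalemate

White to move; white king on a1.
In check: no.
King squares — b1: attacked by Bc2; a2: attacked by Qd5; b2: attacked by Pa3.
Legal moves for White: none.
Not in check and no legal moves → stalemate.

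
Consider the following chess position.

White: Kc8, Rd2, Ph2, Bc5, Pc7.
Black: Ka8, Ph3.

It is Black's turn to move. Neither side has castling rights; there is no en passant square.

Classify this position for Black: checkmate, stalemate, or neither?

Black to move; black king on a8.
In check: no.
King squares — a7: attacked by Bc5; b7: attacked by Kc8; b8: attacked by Pc7.
Legal moves for Black: none.
Not in check and no legal moves → stalemate.

stalemate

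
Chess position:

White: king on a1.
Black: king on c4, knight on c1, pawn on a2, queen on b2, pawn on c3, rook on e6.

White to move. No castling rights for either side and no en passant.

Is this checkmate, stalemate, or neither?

White to move; white king on a1.
In check: yes, from the black queen on b2.
King squares — b1: attacked by Pa2; a2: attacked by Nc1; b2: attacked by Pc3.
Legal moves for White: none.
In check with no legal moves → checkmate.

checkmate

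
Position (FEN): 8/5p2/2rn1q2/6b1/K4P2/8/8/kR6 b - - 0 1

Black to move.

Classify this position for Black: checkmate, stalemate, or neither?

Black to move; black king on a1.
In check: yes, from the white rook on b1.
Legal moves for Black: Ka2, Kxb1.
Black is in check but has 2 legal moves → neither.

neither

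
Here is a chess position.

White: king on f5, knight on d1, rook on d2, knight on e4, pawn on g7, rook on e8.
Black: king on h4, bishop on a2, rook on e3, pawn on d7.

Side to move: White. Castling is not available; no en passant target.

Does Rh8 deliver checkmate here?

After Rh8: black king on h4; in check: yes, from the white rook on h8.
King squares — g3: attacked by Ne4; h3: attacked by Rh8; g4: attacked by Kf5; g5: attacked by Ne4; h5: attacked by Rh8.
Black has no legal moves → checkmate.

yes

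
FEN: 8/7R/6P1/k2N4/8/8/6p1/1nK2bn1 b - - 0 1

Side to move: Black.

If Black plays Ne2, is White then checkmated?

no

After Ne2: white king on c1; in check: yes, from the black knight on e2.
White has 4 legal replies: Kc2, Kb2, Kd1, Kxb1.
In check but a legal move exists → not checkmate.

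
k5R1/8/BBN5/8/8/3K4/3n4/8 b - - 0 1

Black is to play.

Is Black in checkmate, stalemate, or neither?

Black to move; black king on a8.
In check: yes, from the white rook on g8.
King squares — a7: attacked by Bb6; b7: attacked by Ba6; b8: attacked by Nc6.
Legal moves for Black: none.
In check with no legal moves → checkmate.

checkmate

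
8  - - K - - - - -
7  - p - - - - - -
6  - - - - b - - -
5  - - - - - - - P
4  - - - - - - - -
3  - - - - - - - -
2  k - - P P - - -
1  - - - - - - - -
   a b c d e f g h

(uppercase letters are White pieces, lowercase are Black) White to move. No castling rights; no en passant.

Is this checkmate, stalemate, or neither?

White to move; white king on c8.
In check: yes, from the black bishop on e6.
Legal moves for White: Kd8, Kb8, Kc7, Kxb7.
White is in check but has 4 legal moves → neither.

neither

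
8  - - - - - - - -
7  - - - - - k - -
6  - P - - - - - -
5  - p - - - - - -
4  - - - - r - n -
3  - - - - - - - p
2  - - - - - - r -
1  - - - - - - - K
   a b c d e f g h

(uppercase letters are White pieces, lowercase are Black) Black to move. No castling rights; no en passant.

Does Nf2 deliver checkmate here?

yes

After Nf2: white king on h1; in check: yes, from the black knight on f2.
King squares — g1: attacked by Rg2; g2: attacked by Ph3; h2: attacked by Rg2.
White has no legal moves → checkmate.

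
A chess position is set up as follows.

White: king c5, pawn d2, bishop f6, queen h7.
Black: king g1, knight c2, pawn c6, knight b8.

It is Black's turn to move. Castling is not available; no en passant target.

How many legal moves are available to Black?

Black to move; king on g1.
In check: no.
Legal moves: Nd7+, Na6+, Nd4, Nb4, Ne3, Na3, Ne1, Na1, Kg2, Kf2, Kf1.
Count: 11.

11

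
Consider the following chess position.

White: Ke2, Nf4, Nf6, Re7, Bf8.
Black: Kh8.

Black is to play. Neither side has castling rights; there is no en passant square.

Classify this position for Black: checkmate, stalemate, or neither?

Black to move; black king on h8.
In check: no.
King squares — g7: attacked by Re7; h7: attacked by Nf6; g8: attacked by Nf6.
Legal moves for Black: none.
Not in check and no legal moves → stalemate.

stalemate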